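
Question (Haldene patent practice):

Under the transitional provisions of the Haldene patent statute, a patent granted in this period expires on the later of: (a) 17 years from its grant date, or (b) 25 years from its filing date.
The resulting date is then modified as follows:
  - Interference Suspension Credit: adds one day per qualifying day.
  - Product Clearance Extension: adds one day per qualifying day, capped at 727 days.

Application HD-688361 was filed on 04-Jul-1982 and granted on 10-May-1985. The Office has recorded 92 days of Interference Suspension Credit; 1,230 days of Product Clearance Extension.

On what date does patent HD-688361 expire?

September 30, 2009

(a) grant + 17 years → 10 May 2002.
(b) filing + 25 years → 4 July 2007.
Later of the two: 4 July 2007.
Interference Suspension Credit: +92 days → 4 October 2007.
Product Clearance Extension: 1230 days claimed exceeds the 727-day cap, so +727 days → 30 September 2009.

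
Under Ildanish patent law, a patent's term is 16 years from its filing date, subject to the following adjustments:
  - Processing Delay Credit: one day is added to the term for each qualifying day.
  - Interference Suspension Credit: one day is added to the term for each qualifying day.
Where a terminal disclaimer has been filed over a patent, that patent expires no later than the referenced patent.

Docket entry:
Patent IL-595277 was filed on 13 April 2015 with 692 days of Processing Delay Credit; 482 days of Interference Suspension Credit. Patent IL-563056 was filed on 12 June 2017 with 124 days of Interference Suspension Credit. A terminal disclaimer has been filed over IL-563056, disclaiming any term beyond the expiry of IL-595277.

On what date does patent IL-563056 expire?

October 14, 2033

Natural term of IL-563056:
  Base: filing + 16 years → 12 June 2033.
  Interference Suspension Credit: +124 days → 14 October 2033.
Expiry of referenced patent IL-595277:
  Base: filing + 16 years → 13 April 2031.
  Processing Delay Credit: +692 days → 5 March 2033.
  Interference Suspension Credit: +482 days → 30 June 2034.
Terminal disclaimer: IL-563056 expires on the earlier of 14 October 2033 and 30 June 2034.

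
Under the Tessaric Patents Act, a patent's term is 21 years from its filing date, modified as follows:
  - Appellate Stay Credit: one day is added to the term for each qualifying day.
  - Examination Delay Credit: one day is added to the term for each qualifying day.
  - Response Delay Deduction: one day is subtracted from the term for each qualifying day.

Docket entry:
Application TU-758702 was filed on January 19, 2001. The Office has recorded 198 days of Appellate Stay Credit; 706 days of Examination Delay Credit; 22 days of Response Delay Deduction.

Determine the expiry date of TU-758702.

2024-06-19

Base term: filing date + 21 years → 19 January 2022.
Appellate Stay Credit: +198 days → 5 August 2022.
Examination Delay Credit: +706 days → 11 July 2024.
Response Delay Deduction: −22 days → 19 June 2024.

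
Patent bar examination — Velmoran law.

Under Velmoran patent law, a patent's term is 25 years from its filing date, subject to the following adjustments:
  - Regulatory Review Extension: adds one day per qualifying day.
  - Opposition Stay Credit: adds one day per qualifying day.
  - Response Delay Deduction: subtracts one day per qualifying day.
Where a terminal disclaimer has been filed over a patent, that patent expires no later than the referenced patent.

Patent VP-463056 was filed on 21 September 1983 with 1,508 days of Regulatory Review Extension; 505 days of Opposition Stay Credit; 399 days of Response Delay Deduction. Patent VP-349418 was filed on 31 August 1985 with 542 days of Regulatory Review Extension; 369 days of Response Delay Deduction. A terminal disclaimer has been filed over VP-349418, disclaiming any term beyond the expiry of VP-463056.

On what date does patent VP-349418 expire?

February 20, 2011

Natural term of VP-349418:
  Base: filing + 25 years → 31 August 2010.
  Regulatory Review Extension: +542 days → 24 February 2012.
  Response Delay Deduction: −369 days → 20 February 2011.
Expiry of referenced patent VP-463056:
  Base: filing + 25 years → 21 September 2008.
  Regulatory Review Extension: +1508 days → 7 November 2012.
  Opposition Stay Credit: +505 days → 27 March 2014.
  Response Delay Deduction: −399 days → 21 February 2013.
Terminal disclaimer: VP-349418 expires on the earlier of 20 February 2011 and 21 February 2013.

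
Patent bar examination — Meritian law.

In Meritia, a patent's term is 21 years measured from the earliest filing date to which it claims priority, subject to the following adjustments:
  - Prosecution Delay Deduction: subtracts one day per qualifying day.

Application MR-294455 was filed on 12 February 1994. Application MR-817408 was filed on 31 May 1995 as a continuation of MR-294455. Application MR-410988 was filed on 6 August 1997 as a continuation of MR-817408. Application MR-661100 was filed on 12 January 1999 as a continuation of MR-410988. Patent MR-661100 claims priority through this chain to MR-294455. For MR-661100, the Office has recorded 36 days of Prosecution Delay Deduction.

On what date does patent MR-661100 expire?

Earliest priority filing: 12 February 1994.
Base term: 12 February 1994 + 21 years → 12 February 2015.
Prosecution Delay Deduction: −36 days → 7 January 2015.

January 7, 2015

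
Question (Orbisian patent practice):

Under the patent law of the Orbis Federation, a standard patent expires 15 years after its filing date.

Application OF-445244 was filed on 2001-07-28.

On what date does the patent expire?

Filing date + 15 years → 28 July 2016.

July 28, 2016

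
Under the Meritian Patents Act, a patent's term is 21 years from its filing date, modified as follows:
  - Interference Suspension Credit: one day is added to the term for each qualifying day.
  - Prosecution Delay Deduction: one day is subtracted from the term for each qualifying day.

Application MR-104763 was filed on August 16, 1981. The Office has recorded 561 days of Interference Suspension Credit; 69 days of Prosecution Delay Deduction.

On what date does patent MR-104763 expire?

2003-12-21

Base term: filing date + 21 years → 16 August 2002.
Interference Suspension Credit: +561 days → 28 February 2004.
Prosecution Delay Deduction: −69 days → 21 December 2003.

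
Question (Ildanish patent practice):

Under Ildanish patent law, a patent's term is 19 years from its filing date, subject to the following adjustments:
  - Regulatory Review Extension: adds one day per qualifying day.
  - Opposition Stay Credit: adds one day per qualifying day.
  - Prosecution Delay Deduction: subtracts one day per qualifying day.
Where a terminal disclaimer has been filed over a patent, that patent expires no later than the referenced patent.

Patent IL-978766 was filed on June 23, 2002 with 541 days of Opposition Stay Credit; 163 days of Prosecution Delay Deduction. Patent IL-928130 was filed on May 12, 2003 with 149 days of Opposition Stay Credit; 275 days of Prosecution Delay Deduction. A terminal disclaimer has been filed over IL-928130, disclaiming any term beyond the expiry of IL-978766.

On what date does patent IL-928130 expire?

January 6, 2022

Natural term of IL-928130:
  Base: filing + 19 years → 12 May 2022.
  Opposition Stay Credit: +149 days → 8 October 2022.
  Prosecution Delay Deduction: −275 days → 6 January 2022.
Expiry of referenced patent IL-978766:
  Base: filing + 19 years → 23 June 2021.
  Opposition Stay Credit: +541 days → 16 December 2022.
  Prosecution Delay Deduction: −163 days → 6 July 2022.
Terminal disclaimer: IL-928130 expires on the earlier of 6 January 2022 and 6 July 2022.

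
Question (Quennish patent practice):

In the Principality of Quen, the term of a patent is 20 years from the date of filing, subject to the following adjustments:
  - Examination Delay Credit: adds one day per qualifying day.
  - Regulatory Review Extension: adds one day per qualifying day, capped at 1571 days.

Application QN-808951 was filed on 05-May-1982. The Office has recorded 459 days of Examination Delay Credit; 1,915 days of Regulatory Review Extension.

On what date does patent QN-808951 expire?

Base term: filing date + 20 years → 5 May 2002.
Examination Delay Credit: +459 days → 7 August 2003.
Regulatory Review Extension: 1915 days claimed exceeds the 1571-day cap, so +1571 days → 25 November 2007.

2007-11-25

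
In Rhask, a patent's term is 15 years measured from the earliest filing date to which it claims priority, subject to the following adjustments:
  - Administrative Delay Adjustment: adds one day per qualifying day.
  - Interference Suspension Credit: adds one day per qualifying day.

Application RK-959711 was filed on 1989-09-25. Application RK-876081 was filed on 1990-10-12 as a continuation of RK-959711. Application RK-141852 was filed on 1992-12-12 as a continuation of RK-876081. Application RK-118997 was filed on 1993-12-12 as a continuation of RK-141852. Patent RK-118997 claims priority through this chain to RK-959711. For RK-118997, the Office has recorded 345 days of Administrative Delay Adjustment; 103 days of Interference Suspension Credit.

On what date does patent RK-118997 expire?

Earliest priority filing: 25 September 1989.
Base term: 25 September 1989 + 15 years → 25 September 2004.
Administrative Delay Adjustment: +345 days → 5 September 2005.
Interference Suspension Credit: +103 days → 17 December 2005.

2005-12-17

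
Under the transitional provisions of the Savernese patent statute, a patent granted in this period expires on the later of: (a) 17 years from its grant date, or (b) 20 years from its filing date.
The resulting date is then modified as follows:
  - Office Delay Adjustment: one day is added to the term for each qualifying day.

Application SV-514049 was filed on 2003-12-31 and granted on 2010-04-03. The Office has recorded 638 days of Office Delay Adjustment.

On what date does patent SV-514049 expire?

(a) grant + 17 years → 3 April 2027.
(b) filing + 20 years → 31 December 2023.
Later of the two: 3 April 2027.
Office Delay Adjustment: +638 days → 31 December 2028.

2028-12-31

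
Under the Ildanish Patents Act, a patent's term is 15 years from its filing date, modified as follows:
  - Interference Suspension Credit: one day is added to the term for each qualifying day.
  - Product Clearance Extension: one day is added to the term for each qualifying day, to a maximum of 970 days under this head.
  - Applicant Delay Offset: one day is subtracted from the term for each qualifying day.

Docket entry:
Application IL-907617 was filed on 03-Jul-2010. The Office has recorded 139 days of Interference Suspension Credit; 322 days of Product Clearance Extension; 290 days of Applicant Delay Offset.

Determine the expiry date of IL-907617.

2025-12-21

Base term: filing date + 15 years → 3 July 2025.
Interference Suspension Credit: +139 days → 19 November 2025.
Product Clearance Extension: 322 days (within the 970-day cap) → +322 days → 7 October 2026.
Applicant Delay Offset: −290 days → 21 December 2025.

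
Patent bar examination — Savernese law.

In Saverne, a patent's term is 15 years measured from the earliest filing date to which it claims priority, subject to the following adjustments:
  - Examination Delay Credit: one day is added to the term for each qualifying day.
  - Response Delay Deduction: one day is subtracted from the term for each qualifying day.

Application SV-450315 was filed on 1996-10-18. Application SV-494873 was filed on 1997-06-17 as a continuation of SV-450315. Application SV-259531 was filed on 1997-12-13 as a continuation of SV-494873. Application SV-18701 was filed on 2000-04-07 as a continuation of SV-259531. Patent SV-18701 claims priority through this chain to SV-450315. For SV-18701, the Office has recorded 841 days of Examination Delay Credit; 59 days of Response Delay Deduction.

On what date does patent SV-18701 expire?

2013-12-08

Earliest priority filing: 18 October 1996.
Base term: 18 October 1996 + 15 years → 18 October 2011.
Examination Delay Credit: +841 days → 5 February 2014.
Response Delay Deduction: −59 days → 8 December 2013.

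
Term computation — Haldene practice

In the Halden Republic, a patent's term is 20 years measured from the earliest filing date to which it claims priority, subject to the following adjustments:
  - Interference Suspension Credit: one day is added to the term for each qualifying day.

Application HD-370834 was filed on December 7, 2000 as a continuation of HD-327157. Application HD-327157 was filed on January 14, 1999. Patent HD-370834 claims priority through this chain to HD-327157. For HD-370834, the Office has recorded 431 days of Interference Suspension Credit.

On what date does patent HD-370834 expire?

2020-03-20

Earliest priority filing: 14 January 1999.
Base term: 14 January 1999 + 20 years → 14 January 2019.
Interference Suspension Credit: +431 days → 20 March 2020.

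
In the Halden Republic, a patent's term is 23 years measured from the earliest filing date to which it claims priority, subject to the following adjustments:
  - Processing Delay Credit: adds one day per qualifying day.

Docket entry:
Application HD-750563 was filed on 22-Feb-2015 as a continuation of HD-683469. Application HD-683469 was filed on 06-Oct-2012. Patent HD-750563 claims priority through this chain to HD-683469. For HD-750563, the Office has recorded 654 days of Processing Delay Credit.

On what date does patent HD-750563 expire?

Earliest priority filing: 6 October 2012.
Base term: 6 October 2012 + 23 years → 6 October 2035.
Processing Delay Credit: +654 days → 21 July 2037.

2037-07-21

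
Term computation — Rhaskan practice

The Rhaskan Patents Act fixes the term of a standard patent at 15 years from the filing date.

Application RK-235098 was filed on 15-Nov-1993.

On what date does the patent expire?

2008-11-15

Filing date + 15 years → 15 November 2008.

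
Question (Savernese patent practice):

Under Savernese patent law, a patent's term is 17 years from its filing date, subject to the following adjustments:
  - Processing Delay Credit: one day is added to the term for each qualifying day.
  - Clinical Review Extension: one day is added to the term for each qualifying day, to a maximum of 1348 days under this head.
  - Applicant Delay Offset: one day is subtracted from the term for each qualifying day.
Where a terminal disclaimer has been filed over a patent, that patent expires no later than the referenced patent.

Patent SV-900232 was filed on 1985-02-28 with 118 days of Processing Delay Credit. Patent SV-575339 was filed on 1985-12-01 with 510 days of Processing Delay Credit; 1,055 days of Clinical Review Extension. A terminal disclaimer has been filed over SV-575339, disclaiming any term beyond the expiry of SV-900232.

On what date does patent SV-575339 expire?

June 26, 2002

Natural term of SV-575339:
  Base: filing + 17 years → 1 December 2002.
  Processing Delay Credit: +510 days → 24 April 2004.
  Clinical Review Extension: 1055 days (within the 1348-day cap) → +1055 days → 15 March 2007.
Expiry of referenced patent SV-900232:
  Base: filing + 17 years → 28 February 2002.
  Processing Delay Credit: +118 days → 26 June 2002.
Terminal disclaimer: SV-575339 expires on the earlier of 15 March 2007 and 26 June 2002.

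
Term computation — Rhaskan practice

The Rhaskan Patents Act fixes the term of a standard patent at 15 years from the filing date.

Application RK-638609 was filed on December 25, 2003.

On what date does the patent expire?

December 25, 2018

Filing date + 15 years → 25 December 2018.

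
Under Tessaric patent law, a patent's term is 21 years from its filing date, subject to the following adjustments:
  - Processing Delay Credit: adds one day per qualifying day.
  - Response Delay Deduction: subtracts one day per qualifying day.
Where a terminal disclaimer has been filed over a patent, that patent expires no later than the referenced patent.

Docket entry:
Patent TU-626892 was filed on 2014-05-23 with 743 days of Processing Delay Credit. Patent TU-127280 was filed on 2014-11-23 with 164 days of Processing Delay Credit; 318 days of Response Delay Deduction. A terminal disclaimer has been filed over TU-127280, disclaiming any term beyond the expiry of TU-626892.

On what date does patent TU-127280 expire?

June 22, 2035

Natural term of TU-127280:
  Base: filing + 21 years → 23 November 2035.
  Processing Delay Credit: +164 days → 5 May 2036.
  Response Delay Deduction: −318 days → 22 June 2035.
Expiry of referenced patent TU-626892:
  Base: filing + 21 years → 23 May 2035.
  Processing Delay Credit: +743 days → 4 June 2037.
Terminal disclaimer: TU-127280 expires on the earlier of 22 June 2035 and 4 June 2037.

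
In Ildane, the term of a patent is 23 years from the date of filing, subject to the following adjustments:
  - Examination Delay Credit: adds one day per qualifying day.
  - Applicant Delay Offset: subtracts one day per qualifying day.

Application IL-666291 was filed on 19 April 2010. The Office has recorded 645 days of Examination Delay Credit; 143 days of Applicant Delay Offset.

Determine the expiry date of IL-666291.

September 3, 2034

Base term: filing date + 23 years → 19 April 2033.
Examination Delay Credit: +645 days → 24 January 2035.
Applicant Delay Offset: −143 days → 3 September 2034.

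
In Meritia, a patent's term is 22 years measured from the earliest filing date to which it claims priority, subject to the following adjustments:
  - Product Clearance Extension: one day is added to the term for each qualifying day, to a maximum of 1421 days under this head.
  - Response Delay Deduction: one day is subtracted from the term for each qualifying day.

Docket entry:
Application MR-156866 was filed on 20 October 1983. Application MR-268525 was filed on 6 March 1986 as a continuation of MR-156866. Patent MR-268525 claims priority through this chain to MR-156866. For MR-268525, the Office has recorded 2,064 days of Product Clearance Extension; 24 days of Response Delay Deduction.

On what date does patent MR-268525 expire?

August 17, 2009

Earliest priority filing: 20 October 1983.
Base term: 20 October 1983 + 22 years → 20 October 2005.
Product Clearance Extension: 2064 days claimed exceeds the 1421-day cap, so +1421 days → 10 September 2009.
Response Delay Deduction: −24 days → 17 August 2009.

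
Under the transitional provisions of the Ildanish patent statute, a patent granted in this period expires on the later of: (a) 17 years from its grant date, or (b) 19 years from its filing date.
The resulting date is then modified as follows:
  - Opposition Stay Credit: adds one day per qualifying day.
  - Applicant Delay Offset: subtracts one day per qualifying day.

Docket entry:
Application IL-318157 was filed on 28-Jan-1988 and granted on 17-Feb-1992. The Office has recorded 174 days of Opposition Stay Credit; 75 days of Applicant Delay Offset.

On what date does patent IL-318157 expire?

(a) grant + 17 years → 17 February 2009.
(b) filing + 19 years → 28 January 2007.
Later of the two: 17 February 2009.
Opposition Stay Credit: +174 days → 10 August 2009.
Applicant Delay Offset: −75 days → 27 May 2009.

May 27, 2009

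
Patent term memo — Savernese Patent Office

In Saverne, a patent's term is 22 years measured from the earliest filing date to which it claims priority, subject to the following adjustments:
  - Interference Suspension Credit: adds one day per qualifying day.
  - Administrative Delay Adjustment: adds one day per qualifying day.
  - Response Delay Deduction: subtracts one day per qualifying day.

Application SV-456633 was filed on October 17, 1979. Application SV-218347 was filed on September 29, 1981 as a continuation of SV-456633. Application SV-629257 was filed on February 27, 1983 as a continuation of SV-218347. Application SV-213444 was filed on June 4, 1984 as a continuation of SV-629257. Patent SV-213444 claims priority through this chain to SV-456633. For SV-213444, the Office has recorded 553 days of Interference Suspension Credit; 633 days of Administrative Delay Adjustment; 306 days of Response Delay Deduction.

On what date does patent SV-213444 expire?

2004-03-15

Earliest priority filing: 17 October 1979.
Base term: 17 October 1979 + 22 years → 17 October 2001.
Interference Suspension Credit: +553 days → 23 April 2003.
Administrative Delay Adjustment: +633 days → 15 January 2005.
Response Delay Deduction: −306 days → 15 March 2004.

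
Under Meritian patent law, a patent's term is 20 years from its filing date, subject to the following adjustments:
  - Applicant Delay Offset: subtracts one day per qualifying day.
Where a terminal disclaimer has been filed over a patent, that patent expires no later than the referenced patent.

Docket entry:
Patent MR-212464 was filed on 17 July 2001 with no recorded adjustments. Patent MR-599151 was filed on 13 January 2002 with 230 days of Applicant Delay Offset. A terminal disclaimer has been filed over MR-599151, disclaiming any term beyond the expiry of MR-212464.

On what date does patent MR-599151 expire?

2021-05-28

Natural term of MR-599151:
  Base: filing + 20 years → 13 January 2022.
  Applicant Delay Offset: −230 days → 28 May 2021.
Expiry of referenced patent MR-212464:
  Base: filing + 20 years → 17 July 2021.
Terminal disclaimer: MR-599151 expires on the earlier of 28 May 2021 and 17 July 2021.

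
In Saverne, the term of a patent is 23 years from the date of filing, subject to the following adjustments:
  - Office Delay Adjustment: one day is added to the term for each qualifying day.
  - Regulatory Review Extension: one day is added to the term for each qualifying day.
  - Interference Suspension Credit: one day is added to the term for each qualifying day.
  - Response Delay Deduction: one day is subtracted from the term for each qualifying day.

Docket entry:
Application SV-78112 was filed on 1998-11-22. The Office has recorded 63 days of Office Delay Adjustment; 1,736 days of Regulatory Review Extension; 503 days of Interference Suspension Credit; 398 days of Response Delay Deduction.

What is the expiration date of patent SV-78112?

Base term: filing date + 23 years → 22 November 2021.
Office Delay Adjustment: +63 days → 24 January 2022.
Regulatory Review Extension: +1736 days → 26 October 2026.
Interference Suspension Credit: +503 days → 12 March 2028.
Response Delay Deduction: −398 days → 8 February 2027.

February 8, 2027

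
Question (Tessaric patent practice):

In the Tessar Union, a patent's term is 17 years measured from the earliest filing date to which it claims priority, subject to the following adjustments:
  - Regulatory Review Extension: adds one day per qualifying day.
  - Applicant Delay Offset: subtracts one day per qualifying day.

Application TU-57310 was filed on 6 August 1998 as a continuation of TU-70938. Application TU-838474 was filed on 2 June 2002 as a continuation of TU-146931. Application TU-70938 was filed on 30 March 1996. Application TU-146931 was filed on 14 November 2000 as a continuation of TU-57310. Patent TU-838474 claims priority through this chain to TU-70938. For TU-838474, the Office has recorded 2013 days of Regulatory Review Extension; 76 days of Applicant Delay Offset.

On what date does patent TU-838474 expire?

Earliest priority filing: 30 March 1996.
Base term: 30 March 1996 + 17 years → 30 March 2013.
Regulatory Review Extension: +2013 days → 3 October 2018.
Applicant Delay Offset: −76 days → 19 July 2018.

July 19, 2018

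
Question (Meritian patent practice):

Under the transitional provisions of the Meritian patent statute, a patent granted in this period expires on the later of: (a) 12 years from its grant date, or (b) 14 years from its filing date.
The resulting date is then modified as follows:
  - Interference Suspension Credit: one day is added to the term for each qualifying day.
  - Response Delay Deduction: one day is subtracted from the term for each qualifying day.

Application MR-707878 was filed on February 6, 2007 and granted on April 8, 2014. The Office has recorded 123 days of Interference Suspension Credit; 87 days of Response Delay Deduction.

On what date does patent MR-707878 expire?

May 14, 2026

(a) grant + 12 years → 8 April 2026.
(b) filing + 14 years → 6 February 2021.
Later of the two: 8 April 2026.
Interference Suspension Credit: +123 days → 9 August 2026.
Response Delay Deduction: −87 days → 14 May 2026.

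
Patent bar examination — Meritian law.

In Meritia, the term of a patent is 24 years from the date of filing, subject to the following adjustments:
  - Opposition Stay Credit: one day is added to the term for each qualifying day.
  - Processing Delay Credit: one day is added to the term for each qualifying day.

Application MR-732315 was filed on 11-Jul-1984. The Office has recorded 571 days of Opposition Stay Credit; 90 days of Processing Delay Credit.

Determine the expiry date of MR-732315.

2010-05-03

Base term: filing date + 24 years → 11 July 2008.
Opposition Stay Credit: +571 days → 2 February 2010.
Processing Delay Credit: +90 days → 3 May 2010.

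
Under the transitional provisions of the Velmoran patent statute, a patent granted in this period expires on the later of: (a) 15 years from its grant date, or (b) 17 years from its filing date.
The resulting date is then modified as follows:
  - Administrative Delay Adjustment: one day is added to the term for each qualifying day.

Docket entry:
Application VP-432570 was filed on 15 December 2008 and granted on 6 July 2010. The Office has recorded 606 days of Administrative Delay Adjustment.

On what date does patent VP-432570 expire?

(a) grant + 15 years → 6 July 2025.
(b) filing + 17 years → 15 December 2025.
Later of the two: 15 December 2025.
Administrative Delay Adjustment: +606 days → 13 August 2027.

2027-08-13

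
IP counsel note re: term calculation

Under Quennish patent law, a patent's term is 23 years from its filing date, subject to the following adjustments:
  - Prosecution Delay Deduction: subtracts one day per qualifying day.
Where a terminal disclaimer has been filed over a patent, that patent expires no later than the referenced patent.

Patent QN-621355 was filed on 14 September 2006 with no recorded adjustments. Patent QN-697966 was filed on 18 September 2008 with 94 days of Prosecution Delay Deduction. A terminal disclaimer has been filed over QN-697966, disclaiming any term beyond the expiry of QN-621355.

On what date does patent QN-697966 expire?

Natural term of QN-697966:
  Base: filing + 23 years → 18 September 2031.
  Prosecution Delay Deduction: −94 days → 16 June 2031.
Expiry of referenced patent QN-621355:
  Base: filing + 23 years → 14 September 2029.
Terminal disclaimer: QN-697966 expires on the earlier of 16 June 2031 and 14 September 2029.

September 14, 2029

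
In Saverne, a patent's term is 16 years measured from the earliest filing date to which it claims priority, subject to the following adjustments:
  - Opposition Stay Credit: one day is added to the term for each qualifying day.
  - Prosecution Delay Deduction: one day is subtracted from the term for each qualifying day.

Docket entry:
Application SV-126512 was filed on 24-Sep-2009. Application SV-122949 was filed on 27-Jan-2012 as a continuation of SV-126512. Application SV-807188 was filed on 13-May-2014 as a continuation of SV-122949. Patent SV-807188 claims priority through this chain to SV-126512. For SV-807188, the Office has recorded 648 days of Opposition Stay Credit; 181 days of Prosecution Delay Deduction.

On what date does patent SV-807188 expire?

January 4, 2027

Earliest priority filing: 24 September 2009.
Base term: 24 September 2009 + 16 years → 24 September 2025.
Opposition Stay Credit: +648 days → 4 July 2027.
Prosecution Delay Deduction: −181 days → 4 January 2027.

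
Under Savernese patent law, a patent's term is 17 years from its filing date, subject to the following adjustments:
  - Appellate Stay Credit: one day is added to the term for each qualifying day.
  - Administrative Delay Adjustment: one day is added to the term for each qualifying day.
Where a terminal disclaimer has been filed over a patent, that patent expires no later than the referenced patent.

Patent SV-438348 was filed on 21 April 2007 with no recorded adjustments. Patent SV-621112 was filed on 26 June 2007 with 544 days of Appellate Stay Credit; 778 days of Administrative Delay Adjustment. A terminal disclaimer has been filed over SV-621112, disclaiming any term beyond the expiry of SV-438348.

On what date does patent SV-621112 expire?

Natural term of SV-621112:
  Base: filing + 17 years → 26 June 2024.
  Appellate Stay Credit: +544 days → 22 December 2025.
  Administrative Delay Adjustment: +778 days → 8 February 2028.
Expiry of referenced patent SV-438348:
  Base: filing + 17 years → 21 April 2024.
Terminal disclaimer: SV-621112 expires on the earlier of 8 February 2028 and 21 April 2024.

April 21, 2024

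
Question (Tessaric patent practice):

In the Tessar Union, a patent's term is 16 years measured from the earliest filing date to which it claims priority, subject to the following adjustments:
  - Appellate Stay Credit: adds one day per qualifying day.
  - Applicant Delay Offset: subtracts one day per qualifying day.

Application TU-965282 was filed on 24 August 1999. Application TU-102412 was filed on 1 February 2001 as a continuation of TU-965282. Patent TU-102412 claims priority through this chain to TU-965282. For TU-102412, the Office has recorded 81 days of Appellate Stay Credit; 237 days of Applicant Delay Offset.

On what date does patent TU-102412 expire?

2015-03-21

Earliest priority filing: 24 August 1999.
Base term: 24 August 1999 + 16 years → 24 August 2015.
Appellate Stay Credit: +81 days → 13 November 2015.
Applicant Delay Offset: −237 days → 21 March 2015.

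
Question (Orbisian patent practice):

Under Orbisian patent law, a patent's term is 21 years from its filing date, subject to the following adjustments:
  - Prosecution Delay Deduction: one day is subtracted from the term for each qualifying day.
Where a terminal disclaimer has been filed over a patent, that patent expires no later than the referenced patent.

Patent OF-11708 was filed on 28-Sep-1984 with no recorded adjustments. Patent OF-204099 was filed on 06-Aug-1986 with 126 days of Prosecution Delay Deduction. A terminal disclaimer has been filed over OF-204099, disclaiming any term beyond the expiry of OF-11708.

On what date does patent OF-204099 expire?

Natural term of OF-204099:
  Base: filing + 21 years → 6 August 2007.
  Prosecution Delay Deduction: −126 days → 2 April 2007.
Expiry of referenced patent OF-11708:
  Base: filing + 21 years → 28 September 2005.
Terminal disclaimer: OF-204099 expires on the earlier of 2 April 2007 and 28 September 2005.

2005-09-28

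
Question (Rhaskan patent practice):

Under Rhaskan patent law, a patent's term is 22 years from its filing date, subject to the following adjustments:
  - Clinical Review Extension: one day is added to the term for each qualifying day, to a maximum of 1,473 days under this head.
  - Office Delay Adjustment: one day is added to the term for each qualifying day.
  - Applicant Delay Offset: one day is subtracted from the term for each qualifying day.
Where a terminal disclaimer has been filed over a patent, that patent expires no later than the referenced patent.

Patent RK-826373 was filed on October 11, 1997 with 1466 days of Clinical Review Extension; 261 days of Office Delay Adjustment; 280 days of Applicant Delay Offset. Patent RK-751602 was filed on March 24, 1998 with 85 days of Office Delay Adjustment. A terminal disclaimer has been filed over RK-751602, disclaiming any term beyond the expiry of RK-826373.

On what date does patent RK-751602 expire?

Natural term of RK-751602:
  Base: filing + 22 years → 24 March 2020.
  Office Delay Adjustment: +85 days → 17 June 2020.
Expiry of referenced patent RK-826373:
  Base: filing + 22 years → 11 October 2019.
  Clinical Review Extension: 1466 days (within the 1473-day cap) → +1466 days → 16 October 2023.
  Office Delay Adjustment: +261 days → 3 July 2024.
  Applicant Delay Offset: −280 days → 27 September 2023.
Terminal disclaimer: RK-751602 expires on the earlier of 17 June 2020 and 27 September 2023.

2020-06-17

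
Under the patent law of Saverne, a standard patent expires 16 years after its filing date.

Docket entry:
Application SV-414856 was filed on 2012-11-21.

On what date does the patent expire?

Filing date + 16 years → 21 November 2028.

2028-11-21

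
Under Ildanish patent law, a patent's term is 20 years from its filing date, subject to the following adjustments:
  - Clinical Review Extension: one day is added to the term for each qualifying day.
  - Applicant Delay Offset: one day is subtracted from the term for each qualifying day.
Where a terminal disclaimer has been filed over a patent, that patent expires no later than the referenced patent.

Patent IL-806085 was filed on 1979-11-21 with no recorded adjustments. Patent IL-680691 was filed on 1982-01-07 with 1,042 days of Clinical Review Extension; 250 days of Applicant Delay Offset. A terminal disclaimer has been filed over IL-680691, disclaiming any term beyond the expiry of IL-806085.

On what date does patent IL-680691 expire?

Natural term of IL-680691:
  Base: filing + 20 years → 7 January 2002.
  Clinical Review Extension: +1042 days → 14 November 2004.
  Applicant Delay Offset: −250 days → 9 March 2004.
Expiry of referenced patent IL-806085:
  Base: filing + 20 years → 21 November 1999.
Terminal disclaimer: IL-680691 expires on the earlier of 9 March 2004 and 21 November 1999.

1999-11-21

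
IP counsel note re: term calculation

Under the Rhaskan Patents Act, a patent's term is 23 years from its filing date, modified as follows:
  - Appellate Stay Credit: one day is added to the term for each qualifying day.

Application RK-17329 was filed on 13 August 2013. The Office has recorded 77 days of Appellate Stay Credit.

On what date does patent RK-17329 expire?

October 29, 2036

Base term: filing date + 23 years → 13 August 2036.
Appellate Stay Credit: +77 days → 29 October 2036.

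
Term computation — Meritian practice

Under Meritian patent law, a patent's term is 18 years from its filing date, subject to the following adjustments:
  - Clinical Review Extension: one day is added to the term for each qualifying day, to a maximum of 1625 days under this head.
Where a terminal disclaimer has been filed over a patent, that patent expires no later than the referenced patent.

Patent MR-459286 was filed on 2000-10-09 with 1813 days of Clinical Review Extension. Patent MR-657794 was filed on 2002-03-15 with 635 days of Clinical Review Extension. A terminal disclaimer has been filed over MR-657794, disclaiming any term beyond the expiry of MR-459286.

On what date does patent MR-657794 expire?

Natural term of MR-657794:
  Base: filing + 18 years → 15 March 2020.
  Clinical Review Extension: 635 days (within the 1625-day cap) → +635 days → 10 December 2021.
Expiry of referenced patent MR-459286:
  Base: filing + 18 years → 9 October 2018.
  Clinical Review Extension: 1813 days claimed exceeds the 1625-day cap, so +1625 days → 22 March 2023.
Terminal disclaimer: MR-657794 expires on the earlier of 10 December 2021 and 22 March 2023.

2021-12-10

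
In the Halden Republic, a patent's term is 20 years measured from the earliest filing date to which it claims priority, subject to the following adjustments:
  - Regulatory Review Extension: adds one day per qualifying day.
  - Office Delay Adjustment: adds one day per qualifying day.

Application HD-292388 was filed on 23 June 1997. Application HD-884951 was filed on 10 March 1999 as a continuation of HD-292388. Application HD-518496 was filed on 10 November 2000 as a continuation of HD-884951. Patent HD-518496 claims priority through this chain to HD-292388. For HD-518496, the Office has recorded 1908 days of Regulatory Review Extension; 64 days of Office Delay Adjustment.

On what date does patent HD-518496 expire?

Earliest priority filing: 23 June 1997.
Base term: 23 June 1997 + 20 years → 23 June 2017.
Regulatory Review Extension: +1908 days → 13 September 2022.
Office Delay Adjustment: +64 days → 16 November 2022.

2022-11-16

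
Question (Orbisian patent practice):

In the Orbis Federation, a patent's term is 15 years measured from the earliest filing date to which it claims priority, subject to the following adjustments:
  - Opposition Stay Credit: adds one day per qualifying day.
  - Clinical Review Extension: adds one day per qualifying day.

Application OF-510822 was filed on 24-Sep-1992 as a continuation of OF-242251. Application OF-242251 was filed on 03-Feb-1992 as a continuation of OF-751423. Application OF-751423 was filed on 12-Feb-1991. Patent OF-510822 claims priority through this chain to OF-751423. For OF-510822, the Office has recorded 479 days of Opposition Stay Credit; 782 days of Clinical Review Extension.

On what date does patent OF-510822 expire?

July 27, 2009

Earliest priority filing: 12 February 1991.
Base term: 12 February 1991 + 15 years → 12 February 2006.
Opposition Stay Credit: +479 days → 6 June 2007.
Clinical Review Extension: +782 days → 27 July 2009.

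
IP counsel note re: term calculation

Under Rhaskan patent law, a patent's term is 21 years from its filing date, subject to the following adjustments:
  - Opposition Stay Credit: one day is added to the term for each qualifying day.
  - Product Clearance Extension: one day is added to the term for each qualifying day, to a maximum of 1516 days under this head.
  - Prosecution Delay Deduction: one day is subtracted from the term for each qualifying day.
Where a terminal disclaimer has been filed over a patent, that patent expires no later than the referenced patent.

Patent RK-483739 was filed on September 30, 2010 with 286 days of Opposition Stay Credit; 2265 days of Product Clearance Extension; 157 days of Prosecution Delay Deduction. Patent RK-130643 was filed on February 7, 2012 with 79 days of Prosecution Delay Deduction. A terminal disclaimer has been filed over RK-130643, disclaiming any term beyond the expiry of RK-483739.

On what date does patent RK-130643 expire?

November 20, 2032

Natural term of RK-130643:
  Base: filing + 21 years → 7 February 2033.
  Prosecution Delay Deduction: −79 days → 20 November 2032.
Expiry of referenced patent RK-483739:
  Base: filing + 21 years → 30 September 2031.
  Opposition Stay Credit: +286 days → 12 July 2032.
  Product Clearance Extension: 2265 days claimed exceeds the 1516-day cap, so +1516 days → 5 September 2036.
  Prosecution Delay Deduction: −157 days → 1 April 2036.
Terminal disclaimer: RK-130643 expires on the earlier of 20 November 2032 and 1 April 2036.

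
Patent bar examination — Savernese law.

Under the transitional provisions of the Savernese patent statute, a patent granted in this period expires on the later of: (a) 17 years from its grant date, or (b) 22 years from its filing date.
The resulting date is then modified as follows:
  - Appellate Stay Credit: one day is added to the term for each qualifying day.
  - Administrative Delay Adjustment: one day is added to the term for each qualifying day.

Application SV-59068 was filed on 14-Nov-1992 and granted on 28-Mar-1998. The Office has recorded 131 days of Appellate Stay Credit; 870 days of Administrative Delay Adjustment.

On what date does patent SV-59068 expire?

(a) grant + 17 years → 28 March 2015.
(b) filing + 22 years → 14 November 2014.
Later of the two: 28 March 2015.
Appellate Stay Credit: +131 days → 6 August 2015.
Administrative Delay Adjustment: +870 days → 23 December 2017.

2017-12-23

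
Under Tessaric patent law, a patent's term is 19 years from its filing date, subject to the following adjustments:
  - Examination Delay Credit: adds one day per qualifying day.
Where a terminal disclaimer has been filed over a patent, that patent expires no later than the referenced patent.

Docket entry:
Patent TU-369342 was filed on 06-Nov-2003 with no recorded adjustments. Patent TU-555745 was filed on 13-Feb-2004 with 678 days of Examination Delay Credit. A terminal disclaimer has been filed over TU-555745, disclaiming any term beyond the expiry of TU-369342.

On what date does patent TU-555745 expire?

Natural term of TU-555745:
  Base: filing + 19 years → 13 February 2023.
  Examination Delay Credit: +678 days → 22 December 2024.
Expiry of referenced patent TU-369342:
  Base: filing + 19 years → 6 November 2022.
Terminal disclaimer: TU-555745 expires on the earlier of 22 December 2024 and 6 November 2022.

November 6, 2022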